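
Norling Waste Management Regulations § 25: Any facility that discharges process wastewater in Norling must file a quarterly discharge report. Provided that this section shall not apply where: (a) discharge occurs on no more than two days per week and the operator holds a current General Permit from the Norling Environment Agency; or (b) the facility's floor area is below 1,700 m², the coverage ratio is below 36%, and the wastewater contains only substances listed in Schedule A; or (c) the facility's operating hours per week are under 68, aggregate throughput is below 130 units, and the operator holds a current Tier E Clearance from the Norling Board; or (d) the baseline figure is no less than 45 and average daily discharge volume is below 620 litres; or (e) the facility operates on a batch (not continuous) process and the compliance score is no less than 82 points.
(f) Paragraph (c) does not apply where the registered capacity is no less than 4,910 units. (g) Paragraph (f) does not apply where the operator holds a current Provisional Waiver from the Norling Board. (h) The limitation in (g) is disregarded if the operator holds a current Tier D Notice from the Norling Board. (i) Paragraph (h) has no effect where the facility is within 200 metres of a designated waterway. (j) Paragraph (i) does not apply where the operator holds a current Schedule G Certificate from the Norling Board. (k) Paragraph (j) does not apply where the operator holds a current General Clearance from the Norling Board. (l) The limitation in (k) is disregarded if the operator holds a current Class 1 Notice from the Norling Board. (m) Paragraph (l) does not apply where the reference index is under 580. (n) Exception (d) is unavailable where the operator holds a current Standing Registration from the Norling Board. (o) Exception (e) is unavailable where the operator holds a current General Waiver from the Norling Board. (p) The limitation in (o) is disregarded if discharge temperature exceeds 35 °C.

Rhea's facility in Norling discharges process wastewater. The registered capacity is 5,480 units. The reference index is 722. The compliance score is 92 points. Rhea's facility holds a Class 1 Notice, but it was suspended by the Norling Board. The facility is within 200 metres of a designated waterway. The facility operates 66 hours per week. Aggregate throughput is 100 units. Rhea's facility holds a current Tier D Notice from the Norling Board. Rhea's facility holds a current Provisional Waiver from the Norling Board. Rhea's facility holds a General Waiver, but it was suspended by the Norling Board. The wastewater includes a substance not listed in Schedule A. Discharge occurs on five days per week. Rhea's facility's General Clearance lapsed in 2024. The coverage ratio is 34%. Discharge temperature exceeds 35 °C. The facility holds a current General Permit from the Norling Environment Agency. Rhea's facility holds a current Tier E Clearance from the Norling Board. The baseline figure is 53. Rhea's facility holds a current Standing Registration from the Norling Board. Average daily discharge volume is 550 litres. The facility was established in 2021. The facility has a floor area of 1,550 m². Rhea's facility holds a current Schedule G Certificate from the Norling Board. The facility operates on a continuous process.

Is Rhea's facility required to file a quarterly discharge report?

Exception (a) does not apply: discharge occurs on five days per week.
Exception (b) fails — the wastewater includes a non-Schedule-A substance.
Exception (c): the facility's operating hours per week are 66, under the 68 limit; aggregate throughput is 100 units, below the 130 units limit; a current Tier E Clearance is held — every condition holds. But applying paragraphs (f)–(m): (f) operates against (c): the registered capacity is 5,480 units, meeting the 4,910 units threshold. (g) is triggered (a current Provisional Waiver is held), but is displaced by (h): (h) operates — a current Tier D Notice is held. (i) would limit (h) — the facility is within 200 m of a designated waterway — but (j) sets (i) aside: (j) is engaged — a current Schedule G Certificate is held. (k) is not engaged (no current General Clearance is held), so (j) stands. Exception (c) does not apply.
Exception (d) is satisfied on its face — the baseline figure is 53, meeting the 45 threshold; average daily discharge volume is 550 litres, below the 620 litres limit. But: (n) operates against (d): a current Standing Registration is held. (d) is therefore removed.
Exception (e) fails — the facility operates on a continuous process.
Every exception is unavailable, so the rule governs.

Yes — Rhea's facility must file a quarterly discharge report.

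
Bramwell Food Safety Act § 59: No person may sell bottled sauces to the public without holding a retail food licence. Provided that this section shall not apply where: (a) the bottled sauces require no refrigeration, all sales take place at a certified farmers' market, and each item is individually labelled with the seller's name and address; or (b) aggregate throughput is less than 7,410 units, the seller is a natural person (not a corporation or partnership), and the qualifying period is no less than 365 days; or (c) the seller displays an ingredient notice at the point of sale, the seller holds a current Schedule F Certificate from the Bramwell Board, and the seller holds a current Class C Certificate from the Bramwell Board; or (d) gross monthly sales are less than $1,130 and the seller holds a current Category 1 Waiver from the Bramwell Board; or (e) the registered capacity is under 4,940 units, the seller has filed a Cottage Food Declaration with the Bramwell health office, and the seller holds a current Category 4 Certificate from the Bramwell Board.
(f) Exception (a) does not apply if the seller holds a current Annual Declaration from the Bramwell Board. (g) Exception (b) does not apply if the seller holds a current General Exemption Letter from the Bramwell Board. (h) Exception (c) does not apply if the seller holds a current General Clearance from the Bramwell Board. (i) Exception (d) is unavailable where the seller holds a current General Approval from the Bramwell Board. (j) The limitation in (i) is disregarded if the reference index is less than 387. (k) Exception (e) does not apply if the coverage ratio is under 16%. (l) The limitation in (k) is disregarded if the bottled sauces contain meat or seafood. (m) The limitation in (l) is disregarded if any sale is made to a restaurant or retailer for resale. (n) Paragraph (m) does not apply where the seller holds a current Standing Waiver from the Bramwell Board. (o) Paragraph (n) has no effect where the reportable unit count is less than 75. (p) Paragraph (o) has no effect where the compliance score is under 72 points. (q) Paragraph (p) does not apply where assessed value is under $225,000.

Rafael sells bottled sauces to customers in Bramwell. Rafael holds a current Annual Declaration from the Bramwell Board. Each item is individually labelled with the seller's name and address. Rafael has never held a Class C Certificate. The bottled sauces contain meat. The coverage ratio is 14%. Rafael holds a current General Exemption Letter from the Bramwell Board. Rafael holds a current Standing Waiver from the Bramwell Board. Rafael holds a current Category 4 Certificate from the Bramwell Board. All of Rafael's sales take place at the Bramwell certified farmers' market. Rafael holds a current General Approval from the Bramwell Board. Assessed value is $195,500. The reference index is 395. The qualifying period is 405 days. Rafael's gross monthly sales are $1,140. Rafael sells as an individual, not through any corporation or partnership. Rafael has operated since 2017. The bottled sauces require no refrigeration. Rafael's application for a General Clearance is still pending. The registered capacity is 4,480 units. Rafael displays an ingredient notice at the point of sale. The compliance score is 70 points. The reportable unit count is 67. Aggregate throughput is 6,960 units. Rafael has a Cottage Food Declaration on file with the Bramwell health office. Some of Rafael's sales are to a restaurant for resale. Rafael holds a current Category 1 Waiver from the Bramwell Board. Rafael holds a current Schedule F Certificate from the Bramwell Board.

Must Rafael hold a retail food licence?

Exception (a) is satisfied on its face — the bottled sauces are shelf-stable; all sales are at a certified farmers' market; items are individually labelled. However, paragraph (f) must be considered: (f) is engaged — a current Annual Declaration is held. So (a) is unavailable.
Exception (b) is satisfied on its face — aggregate throughput is 6,960 units, less than the 7,410 units limit; the seller is a natural person; the qualifying period is 405 days, meeting the 365 days threshold. However, paragraph (g) must be considered: (g) operates — a current General Exemption Letter is held. (b) is therefore removed.
Exception (c) does not apply: there is no Class C Certificate in force.
Exception (d) does not apply: gross monthly sales are $1,140, not less than $1,130.
All of (e)'s requirements are met (the registered capacity is 4,480 units, under the 4,940 units limit; a Cottage Food Declaration is on file; a current Category 4 Certificate is held). However, paragraphs (k)–(q) must be considered: (k) applies — the coverage ratio is 14%, under the 16% limit. (l) applies (the bottled sauces contain meat), but yields to (m): (m) operates against (l): some sales are to a restaurant for resale. (n) would limit (m) — a current Standing Waiver is held — but (o) sets (n) aside: (o) operates against (n): the reportable unit count is 67, less than the 75 limit. (p) operates (the compliance score is 70 points, under the 72 points limit), but is set aside by (q): (q) operates — assessed value is $195,500, under the $225,000 limit. So (e) is unavailable.
Every exception is unavailable, so the rule governs.

Yes — Rafael must hold a retail food licence.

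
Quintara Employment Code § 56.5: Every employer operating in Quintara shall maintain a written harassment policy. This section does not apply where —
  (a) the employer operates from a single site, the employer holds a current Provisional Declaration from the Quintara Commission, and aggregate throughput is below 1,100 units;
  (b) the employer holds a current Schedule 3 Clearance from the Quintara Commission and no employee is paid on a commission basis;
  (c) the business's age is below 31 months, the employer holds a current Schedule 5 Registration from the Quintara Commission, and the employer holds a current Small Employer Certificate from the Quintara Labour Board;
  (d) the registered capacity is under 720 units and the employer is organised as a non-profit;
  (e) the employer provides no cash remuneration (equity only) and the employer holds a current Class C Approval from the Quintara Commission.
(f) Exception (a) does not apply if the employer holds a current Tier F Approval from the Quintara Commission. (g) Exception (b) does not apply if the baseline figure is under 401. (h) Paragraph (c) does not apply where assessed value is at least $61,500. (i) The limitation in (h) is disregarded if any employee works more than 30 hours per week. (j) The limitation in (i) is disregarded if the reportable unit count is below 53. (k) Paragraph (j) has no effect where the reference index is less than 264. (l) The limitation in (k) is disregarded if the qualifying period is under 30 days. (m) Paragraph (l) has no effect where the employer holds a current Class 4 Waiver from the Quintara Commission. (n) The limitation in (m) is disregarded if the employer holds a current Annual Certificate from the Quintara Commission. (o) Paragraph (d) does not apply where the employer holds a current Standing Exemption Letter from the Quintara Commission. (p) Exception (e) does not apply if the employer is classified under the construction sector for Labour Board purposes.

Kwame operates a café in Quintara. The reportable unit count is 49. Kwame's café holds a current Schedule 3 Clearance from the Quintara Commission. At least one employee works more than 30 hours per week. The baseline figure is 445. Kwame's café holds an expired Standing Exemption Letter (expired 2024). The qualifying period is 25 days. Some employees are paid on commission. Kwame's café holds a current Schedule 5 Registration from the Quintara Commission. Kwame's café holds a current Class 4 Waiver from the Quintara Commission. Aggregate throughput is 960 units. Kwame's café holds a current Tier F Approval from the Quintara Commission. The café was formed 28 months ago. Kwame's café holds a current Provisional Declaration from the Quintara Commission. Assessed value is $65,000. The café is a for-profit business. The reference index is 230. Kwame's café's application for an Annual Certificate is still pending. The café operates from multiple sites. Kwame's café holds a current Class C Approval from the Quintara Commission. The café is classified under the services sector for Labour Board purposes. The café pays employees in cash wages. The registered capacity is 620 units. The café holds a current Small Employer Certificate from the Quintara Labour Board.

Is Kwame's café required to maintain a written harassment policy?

Exception (a) does not apply: the employer operates from multiple sites.
Exception (b) fails — some employees are paid on commission.
Exception (c)'s conditions are all satisfied: the business's age is 28 months, below the 31 months limit; a current Schedule 5 Registration is held; a current Small Employer Certificate is held. Considering the limiting provisions: (h) applies (assessed value is $65,000, meeting the $61,500 threshold), but is set aside by (i): (i) applies — at least one employee exceeds 30 hours/week. (j) is engaged (the reportable unit count is 49, below the 53 limit), but is displaced by (k): (k) is triggered — the reference index is 230, less than the 264 limit. (l) is triggered (the qualifying period is 25 days, under the 30 days limit), but is overridden by (m): (m) operates against (l): a current Class 4 Waiver is held. (n) is not engaged (no current Annual Certificate is held), so (m) stands. (c) remains available.
Exception (d) requires that the employer is organised as a non-profit; but the employer is for-profit, so (d) is unavailable.
Exception (e) requires that the employer provides no cash remuneration (equity only); but employees are paid cash wages, so (e) is unavailable.

No — exception (c) applies; Kwame's café is not required to maintain a written harassment policy.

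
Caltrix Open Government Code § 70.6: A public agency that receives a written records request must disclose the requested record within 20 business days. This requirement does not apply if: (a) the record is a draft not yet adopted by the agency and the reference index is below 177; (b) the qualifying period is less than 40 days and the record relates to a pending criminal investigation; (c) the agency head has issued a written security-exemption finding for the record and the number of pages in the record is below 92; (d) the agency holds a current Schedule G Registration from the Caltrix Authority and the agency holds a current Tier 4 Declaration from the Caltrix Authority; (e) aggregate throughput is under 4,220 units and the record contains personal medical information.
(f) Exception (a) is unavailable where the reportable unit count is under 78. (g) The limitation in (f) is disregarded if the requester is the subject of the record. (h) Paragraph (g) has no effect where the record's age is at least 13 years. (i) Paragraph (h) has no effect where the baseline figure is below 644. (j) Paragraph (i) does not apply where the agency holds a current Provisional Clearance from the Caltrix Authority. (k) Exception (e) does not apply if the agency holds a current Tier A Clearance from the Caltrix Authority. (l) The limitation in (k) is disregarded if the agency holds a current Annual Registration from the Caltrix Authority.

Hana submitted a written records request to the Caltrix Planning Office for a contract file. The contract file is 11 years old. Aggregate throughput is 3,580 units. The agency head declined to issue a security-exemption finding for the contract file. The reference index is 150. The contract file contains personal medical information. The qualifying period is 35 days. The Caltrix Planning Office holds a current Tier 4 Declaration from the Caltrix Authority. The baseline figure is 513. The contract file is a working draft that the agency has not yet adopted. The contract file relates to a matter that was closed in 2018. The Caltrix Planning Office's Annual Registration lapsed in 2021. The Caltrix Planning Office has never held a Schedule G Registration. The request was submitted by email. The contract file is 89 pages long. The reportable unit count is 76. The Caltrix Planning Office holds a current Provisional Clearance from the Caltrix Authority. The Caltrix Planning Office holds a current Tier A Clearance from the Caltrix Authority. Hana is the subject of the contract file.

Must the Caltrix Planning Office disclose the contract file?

No — exception (a) applies; the Caltrix Planning Office is not required to disclose the contract file.

Exception (a): the contract file is an unadopted draft; the reference index is 150, below the 177 limit — every condition holds. As to paragraphs (f)–(j): (f) would limit (a) — the reportable unit count is 76, under the 78 limit — but (g) sets (f) aside: (g) operates against (f): Hana is the subject of the contract file. (h) is not engaged (the record's age is 11 years, short of 13 years), so (g) stands. Exception (a) stands.
Exception (b) does not apply: the contract file relates to a closed matter.
Exception (c) requires that the agency head has issued a written security-exemption finding for the record; but the agency head declined to issue a security-exemption finding, so (c) is unavailable.
Exception (d) fails — there is no Schedule G Registration in force.
Exception (e): aggregate throughput is 3,580 units, under the 4,220 units limit; the contract file contains personal medical information — every condition holds. However, paragraphs (k)–(l) must be considered: (k) operates — a current Tier A Clearance is held. (l), which would lift (k), is not triggered — no current Annual Registration is held. Exception (e) does not apply.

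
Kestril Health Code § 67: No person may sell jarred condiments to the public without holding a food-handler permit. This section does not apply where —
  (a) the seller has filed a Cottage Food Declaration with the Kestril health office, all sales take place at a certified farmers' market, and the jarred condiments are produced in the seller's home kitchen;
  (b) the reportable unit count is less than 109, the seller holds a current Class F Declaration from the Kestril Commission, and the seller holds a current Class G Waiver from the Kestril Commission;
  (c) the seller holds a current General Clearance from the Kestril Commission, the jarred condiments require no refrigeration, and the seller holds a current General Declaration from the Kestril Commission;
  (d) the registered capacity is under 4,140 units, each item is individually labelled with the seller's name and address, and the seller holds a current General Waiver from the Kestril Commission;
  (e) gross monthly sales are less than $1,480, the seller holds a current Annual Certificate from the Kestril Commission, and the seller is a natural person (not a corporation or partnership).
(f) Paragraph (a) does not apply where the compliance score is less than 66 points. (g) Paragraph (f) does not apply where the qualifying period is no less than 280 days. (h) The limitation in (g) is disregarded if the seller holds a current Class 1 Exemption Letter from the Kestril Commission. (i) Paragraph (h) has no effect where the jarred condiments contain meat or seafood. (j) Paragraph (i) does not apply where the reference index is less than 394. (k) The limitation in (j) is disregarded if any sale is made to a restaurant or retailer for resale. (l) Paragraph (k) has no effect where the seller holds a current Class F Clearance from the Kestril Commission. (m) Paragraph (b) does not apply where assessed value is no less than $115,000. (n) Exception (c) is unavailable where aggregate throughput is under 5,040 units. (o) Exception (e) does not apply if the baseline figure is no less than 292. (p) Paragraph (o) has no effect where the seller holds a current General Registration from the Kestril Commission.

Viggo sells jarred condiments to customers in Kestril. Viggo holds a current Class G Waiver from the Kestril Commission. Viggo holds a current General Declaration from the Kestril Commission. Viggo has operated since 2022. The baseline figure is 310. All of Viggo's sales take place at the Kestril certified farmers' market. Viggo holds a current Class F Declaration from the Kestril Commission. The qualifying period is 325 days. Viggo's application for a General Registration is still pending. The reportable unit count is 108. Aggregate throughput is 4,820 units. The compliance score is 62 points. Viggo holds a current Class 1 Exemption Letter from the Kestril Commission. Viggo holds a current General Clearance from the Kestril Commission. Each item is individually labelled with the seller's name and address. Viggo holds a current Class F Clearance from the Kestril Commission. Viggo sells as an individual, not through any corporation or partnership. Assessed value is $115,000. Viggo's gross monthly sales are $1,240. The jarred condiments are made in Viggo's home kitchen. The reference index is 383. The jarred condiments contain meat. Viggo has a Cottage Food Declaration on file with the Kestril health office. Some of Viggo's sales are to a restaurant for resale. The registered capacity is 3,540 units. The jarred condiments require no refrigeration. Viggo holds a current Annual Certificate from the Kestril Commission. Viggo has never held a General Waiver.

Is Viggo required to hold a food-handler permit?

Exception (a)'s conditions are all satisfied: a Cottage Food Declaration is on file; all sales are at a certified farmers' market; the jarred condiments are home-kitchen produced. But applying paragraphs (f)–(l): (f) is triggered — the compliance score is 62 points, less than the 66 points limit. (g) is triggered (the qualifying period is 325 days, meeting the 280 days threshold), but is overridden by (h): (h) applies — a current Class 1 Exemption Letter is held. (i) operates (the jarred condiments contain meat), but is set aside by (j): (j) operates against (i): the reference index is 383, less than the 394 limit. (k) would limit (j) — some sales are to a restaurant for resale — but (l) sets (k) aside: (l) operates against (k): a current Class F Clearance is held. (a) is therefore removed.
Exception (b)'s conditions are all satisfied: the reportable unit count is 108, less than the 109 limit; a current Class F Declaration is held; a current Class G Waiver is held. But: (m) operates against (b): assessed value is $115,000, meeting the $115,000 threshold. Exception (b) does not apply.
All of (c)'s requirements are met (a current General Clearance is held; the jarred condiments are shelf-stable; a current General Declaration is held). Turning to paragraph (n): (n) operates against (c): aggregate throughput is 4,820 units, under the 5,040 units limit. So (c) is unavailable.
Exception (d) fails — no current General Waiver is held.
Exception (e)'s conditions are all satisfied: gross monthly sales are $1,240, less than the $1,480 limit; a current Annual Certificate is held; the seller is a natural person. But: (o) is triggered — the baseline figure is 310, meeting the 292 threshold. (p) does not operate here (no current General Registration is held), so (o) stands. Exception (e) does not apply.
No exception displaces § 67.

Yes — Viggo must hold a food-handler permit.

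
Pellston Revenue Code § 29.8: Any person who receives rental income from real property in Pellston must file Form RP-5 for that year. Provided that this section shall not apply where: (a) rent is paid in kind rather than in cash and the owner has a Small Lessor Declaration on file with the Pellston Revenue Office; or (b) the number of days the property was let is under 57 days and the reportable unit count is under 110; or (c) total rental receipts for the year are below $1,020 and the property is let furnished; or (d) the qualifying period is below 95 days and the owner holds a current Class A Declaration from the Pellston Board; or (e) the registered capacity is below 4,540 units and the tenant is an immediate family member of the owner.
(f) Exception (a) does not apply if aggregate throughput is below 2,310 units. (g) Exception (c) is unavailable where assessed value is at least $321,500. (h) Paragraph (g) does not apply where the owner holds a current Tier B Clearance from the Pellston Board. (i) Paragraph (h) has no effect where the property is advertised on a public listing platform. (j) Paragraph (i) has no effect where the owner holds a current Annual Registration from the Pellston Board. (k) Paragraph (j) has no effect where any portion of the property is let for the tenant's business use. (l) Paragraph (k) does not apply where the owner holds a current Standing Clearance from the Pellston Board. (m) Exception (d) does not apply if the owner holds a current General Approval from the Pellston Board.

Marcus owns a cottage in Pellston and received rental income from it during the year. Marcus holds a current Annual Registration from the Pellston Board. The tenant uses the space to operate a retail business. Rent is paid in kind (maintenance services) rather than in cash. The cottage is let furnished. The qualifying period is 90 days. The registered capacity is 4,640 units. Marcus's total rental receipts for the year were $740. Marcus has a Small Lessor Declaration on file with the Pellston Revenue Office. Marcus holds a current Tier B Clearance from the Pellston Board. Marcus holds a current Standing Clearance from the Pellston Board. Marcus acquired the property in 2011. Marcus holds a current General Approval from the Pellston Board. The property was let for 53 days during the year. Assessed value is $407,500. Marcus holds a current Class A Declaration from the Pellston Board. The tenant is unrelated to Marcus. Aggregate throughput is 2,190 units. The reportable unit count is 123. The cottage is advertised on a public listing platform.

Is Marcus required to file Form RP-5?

All of (a)'s requirements are met (rent is paid in kind; a Small Lessor Declaration is on file). But applying paragraph (f): (f) is triggered — aggregate throughput is 2,190 units, below the 2,310 units limit. So (a) is unavailable.
Exception (b) fails — the reportable unit count is 123, not under 110.
All of (c)'s requirements are met (total rental receipts for the year are $740, below the $1,020 limit; the property is let furnished). As to paragraphs (g)–(l): (g) would limit (c) — assessed value is $407,500, meeting the $321,500 threshold — but (h) sets (g) aside: (h) operates against (g): a current Tier B Clearance is held. (i) would limit (h) — the property is publicly advertised — but (j) sets (i) aside: (j) applies — a current Annual Registration is held. (k) would limit (j) — the space is let for business use — but (l) sets (k) aside: (l) is triggered — a current Standing Clearance is held. (c) remains available.
Exception (d)'s conditions are all satisfied: the qualifying period is 90 days, below the 95 days limit; a current Class A Declaration is held. Turning to paragraph (m): (m) is triggered — a current General Approval is held. Exception (d) does not apply.
Exception (e) fails — the registered capacity is 4,640 units, not below 4,540 units.

No — exception (c) applies; Marcus is not required to file Form RP-5.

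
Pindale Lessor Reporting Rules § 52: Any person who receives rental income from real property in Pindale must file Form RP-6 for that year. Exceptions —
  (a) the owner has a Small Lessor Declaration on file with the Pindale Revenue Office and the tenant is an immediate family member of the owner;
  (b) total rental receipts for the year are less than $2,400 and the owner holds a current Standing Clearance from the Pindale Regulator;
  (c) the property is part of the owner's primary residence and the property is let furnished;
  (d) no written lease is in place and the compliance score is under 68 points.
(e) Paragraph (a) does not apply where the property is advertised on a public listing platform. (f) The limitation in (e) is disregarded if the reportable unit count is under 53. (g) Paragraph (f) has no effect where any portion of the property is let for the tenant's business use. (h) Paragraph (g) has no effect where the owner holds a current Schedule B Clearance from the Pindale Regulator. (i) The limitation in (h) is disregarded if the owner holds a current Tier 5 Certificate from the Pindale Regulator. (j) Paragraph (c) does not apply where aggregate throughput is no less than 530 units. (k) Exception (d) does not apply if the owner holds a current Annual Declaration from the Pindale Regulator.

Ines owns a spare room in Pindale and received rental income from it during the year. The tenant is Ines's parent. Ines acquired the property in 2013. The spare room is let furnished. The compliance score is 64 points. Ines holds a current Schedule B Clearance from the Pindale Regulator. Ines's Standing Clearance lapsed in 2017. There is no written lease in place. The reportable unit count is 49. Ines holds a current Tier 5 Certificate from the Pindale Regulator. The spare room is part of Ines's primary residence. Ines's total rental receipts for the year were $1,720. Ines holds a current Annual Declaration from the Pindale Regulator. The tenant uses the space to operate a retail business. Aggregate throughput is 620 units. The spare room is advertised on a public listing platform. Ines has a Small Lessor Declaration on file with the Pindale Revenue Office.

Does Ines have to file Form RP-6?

All of (a)'s requirements are met (a Small Lessor Declaration is on file; the tenant is an immediate family member). But: (e) operates against (a): the property is publicly advertised. (f) would limit (e) — the reportable unit count is 49, under the 53 limit — but (g) sets (f) aside: (g) operates against (f): the space is let for business use. (h) is triggered (a current Schedule B Clearance is held), but is overridden by (i): (i) operates against (h): a current Tier 5 Certificate is held. (a) is therefore removed.
Exception (b) requires that the owner holds a current Standing Clearance from the Pindale Regulator; but no current Standing Clearance is held, so (b) is unavailable.
All of (c)'s requirements are met (the spare room is part of the primary residence; the property is let furnished). But applying paragraph (j): (j) operates against (c): aggregate throughput is 620 units, meeting the 530 units threshold. So (c) is unavailable.
All of (d)'s requirements are met (there is no written lease; the compliance score is 64 points, under the 68 points limit). But applying paragraph (k): (k) operates — a current Annual Declaration is held. Exception (d) does not apply.
No exception applies. The general rule governs.

Yes — Ines must file Form RP-6.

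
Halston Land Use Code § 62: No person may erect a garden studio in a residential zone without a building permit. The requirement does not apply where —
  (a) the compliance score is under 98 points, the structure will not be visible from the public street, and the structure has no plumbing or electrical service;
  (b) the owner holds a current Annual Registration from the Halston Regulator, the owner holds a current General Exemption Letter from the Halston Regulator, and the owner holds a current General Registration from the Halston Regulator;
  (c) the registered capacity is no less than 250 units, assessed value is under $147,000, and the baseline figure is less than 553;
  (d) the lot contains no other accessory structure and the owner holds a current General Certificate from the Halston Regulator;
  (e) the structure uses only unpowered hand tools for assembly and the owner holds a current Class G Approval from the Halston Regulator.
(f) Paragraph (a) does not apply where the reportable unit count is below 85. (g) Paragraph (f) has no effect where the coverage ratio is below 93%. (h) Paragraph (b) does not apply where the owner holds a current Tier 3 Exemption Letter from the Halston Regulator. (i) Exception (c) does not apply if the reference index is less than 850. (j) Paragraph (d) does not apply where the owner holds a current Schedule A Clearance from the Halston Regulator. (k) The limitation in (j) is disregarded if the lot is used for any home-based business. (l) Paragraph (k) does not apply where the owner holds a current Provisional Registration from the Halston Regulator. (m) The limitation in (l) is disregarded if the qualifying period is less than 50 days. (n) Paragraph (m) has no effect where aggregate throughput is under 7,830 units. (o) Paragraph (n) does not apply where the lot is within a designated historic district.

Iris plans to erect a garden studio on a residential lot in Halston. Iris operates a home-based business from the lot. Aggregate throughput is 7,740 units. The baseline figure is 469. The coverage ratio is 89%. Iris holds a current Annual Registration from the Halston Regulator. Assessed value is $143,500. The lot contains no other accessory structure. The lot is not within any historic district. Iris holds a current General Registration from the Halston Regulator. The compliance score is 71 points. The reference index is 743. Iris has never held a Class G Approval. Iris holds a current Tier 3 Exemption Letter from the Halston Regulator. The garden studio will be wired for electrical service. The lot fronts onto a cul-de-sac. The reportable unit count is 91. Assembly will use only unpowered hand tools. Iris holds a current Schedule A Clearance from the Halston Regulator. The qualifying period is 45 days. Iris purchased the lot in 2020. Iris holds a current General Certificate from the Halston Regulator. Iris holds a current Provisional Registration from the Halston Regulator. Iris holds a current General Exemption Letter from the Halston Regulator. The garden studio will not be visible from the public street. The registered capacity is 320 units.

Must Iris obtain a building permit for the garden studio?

Exception (a) requires that the structure has no plumbing or electrical service; but electrical service is planned, so (a) is unavailable.
Exception (b)'s conditions are all satisfied: a current Annual Registration is held; a current General Exemption Letter is held; a current General Registration is held. However, paragraph (h) must be considered: (h) operates against (b): a current Tier 3 Exemption Letter is held. Exception (b) does not apply.
Exception (c) is satisfied on its face — the registered capacity is 320 units, meeting the 250 units threshold; assessed value is $143,500, under the $147,000 limit; the baseline figure is 469, less than the 553 limit. Turning to paragraph (i): (i) operates — the reference index is 743, less than the 850 limit. (c) is therefore removed.
All of (d)'s requirements are met (the lot has no other accessory structure; a current General Certificate is held). But applying paragraphs (j)–(o): (j) is engaged — a current Schedule A Clearance is held. (k) applies (a home-based business operates on the lot), but is set aside by (l): (l) operates against (k): a current Provisional Registration is held. (m) would limit (l) — the qualifying period is 45 days, less than the 50 days limit — but (n) sets (m) aside: (n) operates against (m): aggregate throughput is 7,740 units, under the 7,830 units limit. (o) is not engaged (the lot is not in a historic district), so (n) stands. So (d) is unavailable.
Exception (e) fails — the Class G Approval is not current.
None of the exceptions is available; § 62 applies in full.

Yes — Iris must obtain a building permit.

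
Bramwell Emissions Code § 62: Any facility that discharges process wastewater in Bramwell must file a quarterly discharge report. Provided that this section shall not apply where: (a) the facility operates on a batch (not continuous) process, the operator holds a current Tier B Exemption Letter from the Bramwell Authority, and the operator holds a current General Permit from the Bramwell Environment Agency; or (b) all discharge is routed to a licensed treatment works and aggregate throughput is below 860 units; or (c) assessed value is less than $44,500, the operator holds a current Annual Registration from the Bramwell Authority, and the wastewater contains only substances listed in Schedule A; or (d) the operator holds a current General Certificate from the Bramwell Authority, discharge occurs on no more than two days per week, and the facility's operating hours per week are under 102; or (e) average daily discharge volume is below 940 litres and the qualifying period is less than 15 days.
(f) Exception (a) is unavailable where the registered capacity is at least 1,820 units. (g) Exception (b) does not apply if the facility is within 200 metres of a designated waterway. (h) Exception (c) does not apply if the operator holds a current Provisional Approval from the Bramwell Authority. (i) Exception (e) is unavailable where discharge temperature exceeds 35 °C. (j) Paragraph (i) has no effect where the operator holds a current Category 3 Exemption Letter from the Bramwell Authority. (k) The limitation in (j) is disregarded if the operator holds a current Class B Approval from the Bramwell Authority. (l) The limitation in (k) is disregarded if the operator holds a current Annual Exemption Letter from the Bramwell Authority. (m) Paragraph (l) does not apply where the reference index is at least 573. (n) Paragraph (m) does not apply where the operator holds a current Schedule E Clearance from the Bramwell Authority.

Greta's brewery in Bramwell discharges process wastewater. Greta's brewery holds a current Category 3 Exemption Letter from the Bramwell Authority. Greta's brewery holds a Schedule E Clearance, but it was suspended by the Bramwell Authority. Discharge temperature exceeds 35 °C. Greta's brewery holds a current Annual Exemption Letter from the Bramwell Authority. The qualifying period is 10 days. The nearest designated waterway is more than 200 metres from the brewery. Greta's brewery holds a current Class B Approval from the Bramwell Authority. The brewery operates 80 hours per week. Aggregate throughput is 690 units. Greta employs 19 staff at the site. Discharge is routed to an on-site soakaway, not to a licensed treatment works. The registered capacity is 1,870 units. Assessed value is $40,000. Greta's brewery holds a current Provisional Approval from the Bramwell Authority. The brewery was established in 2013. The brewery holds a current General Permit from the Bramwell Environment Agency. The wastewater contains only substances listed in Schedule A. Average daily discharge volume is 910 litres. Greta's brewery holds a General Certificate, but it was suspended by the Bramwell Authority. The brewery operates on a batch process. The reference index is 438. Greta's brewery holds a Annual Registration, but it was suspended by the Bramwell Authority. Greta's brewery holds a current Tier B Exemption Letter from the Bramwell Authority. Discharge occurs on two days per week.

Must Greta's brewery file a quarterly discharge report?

No — exception (e) applies; Greta's brewery is not required to file a quarterly discharge report.

Exception (a) is satisfied on its face — the facility operates on a batch process; a current Tier B Exemption Letter is held; a current General Permit is held. But: (f) is engaged — the registered capacity is 1,870 units, meeting the 1,820 units threshold. So (a) is unavailable.
Exception (b) fails — discharge is not routed to a licensed treatment works.
Exception (c) fails — the Annual Registration is not current.
Exception (d) fails — there is no General Certificate in force.
Exception (e): average daily discharge volume is 910 litres, below the 940 litres limit; the qualifying period is 10 days, less than the 15 days limit — every condition holds. Applying paragraphs (i)–(n): (i) would limit (e) — discharge temperature exceeds 35 °C — but (j) sets (i) aside: (j) applies — a current Category 3 Exemption Letter is held. (k) would limit (j) — a current Class B Approval is held — but (l) sets (k) aside: (l) operates against (k): a current Annual Exemption Letter is held. (m) is inapplicable (the reference index is 438, short of 573), so (l) stands. (e) remains available.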